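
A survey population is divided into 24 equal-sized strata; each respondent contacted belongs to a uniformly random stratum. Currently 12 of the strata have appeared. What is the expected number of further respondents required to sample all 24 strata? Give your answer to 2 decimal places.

74.48

From k distinct to k+1 distinct takes on average 24/(24-k) respondents.
Sum over k = 12,...,23: E = 24/12 + 24/11 + 24/10 + ... + 24/2 + 24/1 = 74.477.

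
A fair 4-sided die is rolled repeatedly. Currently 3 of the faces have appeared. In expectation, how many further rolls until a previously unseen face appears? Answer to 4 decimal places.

4.0000

The number of rolls until the next new face is geometric with success probability 1/4, so its mean is 4/1.
E = 4/1 = 4.00000.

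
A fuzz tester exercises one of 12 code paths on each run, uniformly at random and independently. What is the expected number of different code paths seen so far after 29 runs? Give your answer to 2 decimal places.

For each code path, P(seen in 29 runs) = 1 - (11/12)^29 = 0.920.
By linearity of expectation, E[distinct seen] = 12·(1 - (11/12)^29) = 11.038.

11.04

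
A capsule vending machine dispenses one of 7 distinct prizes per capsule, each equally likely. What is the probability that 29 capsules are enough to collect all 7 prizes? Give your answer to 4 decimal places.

Let A_i be the event that prize i is missing after 29 capsules. By inclusion–exclusion on the A_i,
P(all seen) = Σ_{j=0}^{7} (-1)^j C(7,j)((7-j)/7)^29
= 1.00000 - 0.08010 + 0.00121 - 0.00000 + 0.00000 - 0.00000 + 0.00000 - 0.00000
= 0.92111.

0.9211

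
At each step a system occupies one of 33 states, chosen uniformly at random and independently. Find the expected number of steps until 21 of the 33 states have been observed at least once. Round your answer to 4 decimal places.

Going from k to k+1 distinct takes a geometric number of steps with mean 33/(33-k).
Sum over k = 0,...,20: E = 33/33 + 33/32 + 33/31 + ... + 33/14 + 33/13 = 32.52439.

32.5244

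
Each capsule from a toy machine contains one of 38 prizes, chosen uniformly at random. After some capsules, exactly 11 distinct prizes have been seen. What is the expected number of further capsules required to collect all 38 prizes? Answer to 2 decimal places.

The wait to go from k to k+1 distinct prizes is geometric with mean 38/(38-k).
Sum over k = 11,...,37: E = 38/27 + 38/26 + 38/25 + ... + 38/2 + 38/1 = 147.875.

147.88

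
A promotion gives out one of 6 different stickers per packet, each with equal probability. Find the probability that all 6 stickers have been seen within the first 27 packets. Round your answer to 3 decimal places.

Let A_i be the event that sticker i is missing after 27 packets. By inclusion–exclusion on the A_i,
P(all seen) = Σ_{j=0}^{6} (-1)^j C(6,j)((6-j)/6)^27
= 1.0000 - 0.0437 + 0.0003 - 0.0000 + 0.0000 - 0.0000 + 0.0000
= 0.9566.

0.957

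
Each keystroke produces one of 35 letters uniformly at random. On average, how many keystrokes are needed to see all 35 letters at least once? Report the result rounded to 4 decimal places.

145.1373

The wait to go from k to k+1 distinct letters is geometric with mean 35/(35-k).
E[T] = 35/35 + 35/34 + 35/33 + ... + 35/2 + 35/1 = 35·H_{35}.
H_{35} = 4.14678, so E[T] = 145.13735.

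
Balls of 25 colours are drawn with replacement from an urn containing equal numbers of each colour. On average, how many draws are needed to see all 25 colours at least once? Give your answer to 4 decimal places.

95.3990

Split into phases: going from k distinct to k+1 distinct takes on average 25/(25-k) draws.
E[T] = 25/25 + 25/24 + 25/23 + ... + 25/2 + 25/1 = 25·H_{25}.
H_{25} = 3.81596, so E[T] = 95.39895.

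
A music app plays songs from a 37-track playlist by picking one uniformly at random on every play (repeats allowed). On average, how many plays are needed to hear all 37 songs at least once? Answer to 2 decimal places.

155.46

Split into phases: going from k distinct to k+1 distinct takes on average 37/(37-k) plays.
E[T] = 37/37 + 37/36 + 37/35 + ... + 37/2 + 37/1 = 37·H_{37}.
H_{37} = 4.202, so E[T] = 155.459.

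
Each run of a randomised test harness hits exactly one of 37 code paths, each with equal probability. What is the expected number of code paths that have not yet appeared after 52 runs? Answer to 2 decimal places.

For each code path, P(unseen after 52) = (36/37)^52 = 0.241.
By linearity of expectation, E[unseen] = 37·(36/37)^52 = 8.901.

8.90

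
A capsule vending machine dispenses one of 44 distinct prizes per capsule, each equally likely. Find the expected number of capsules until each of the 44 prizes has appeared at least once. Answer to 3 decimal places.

192.400

After k distinct prizes have appeared, the next capsule gives a new one with probability (44-k)/44, so the expected wait for the (k+1)-th is 44/(44-k).
E[T] = 44/44 + 44/43 + 44/42 + ... + 44/2 + 44/1 = 44·H_{44}.
H_{44} = 4.3727, so E[T] = 192.3999.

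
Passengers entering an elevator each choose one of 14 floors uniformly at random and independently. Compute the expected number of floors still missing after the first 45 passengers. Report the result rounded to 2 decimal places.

For each floor, P(unseen after 45) = (13/14)^45 = 0.036.
By linearity of expectation, E[unseen] = 14·(13/14)^45 = 0.499.

0.50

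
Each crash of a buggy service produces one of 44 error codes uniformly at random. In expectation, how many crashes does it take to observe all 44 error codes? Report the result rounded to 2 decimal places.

192.40

The wait to go from k to k+1 distinct error codes is geometric with mean 44/(44-k).
E[T] = 44/44 + 44/43 + 44/42 + ... + 44/2 + 44/1 = 44·H_{44}.
H_{44} = 4.373, so E[T] = 192.400.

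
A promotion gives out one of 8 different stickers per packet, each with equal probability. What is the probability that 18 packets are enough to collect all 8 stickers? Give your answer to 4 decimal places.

Let A_i be the event that sticker i is missing after 18 packets. By inclusion–exclusion on the A_i,
P(all seen) = Σ_{j=0}^{8} (-1)^j C(8,j)((8-j)/8)^18
= 1.00000 - 0.72316 + 0.15786 - 0.01186 + 0.00027 - 0.00000 + 0.00000 - 0.00000 + 0.00000
= 0.42310.

0.4231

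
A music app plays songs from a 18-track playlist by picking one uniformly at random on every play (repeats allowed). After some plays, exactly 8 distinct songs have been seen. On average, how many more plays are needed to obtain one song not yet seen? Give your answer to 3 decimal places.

The number of plays until the next new song is geometric with success probability 10/18, so its mean is 18/10.
E = 18/10 = 1.8000.

1.800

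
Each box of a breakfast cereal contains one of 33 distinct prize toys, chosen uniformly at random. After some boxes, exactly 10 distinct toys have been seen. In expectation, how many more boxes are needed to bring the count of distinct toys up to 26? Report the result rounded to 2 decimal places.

With k distinct toys already seen, the next new one takes an expected 33/(33-k) boxes.
Sum over k = 10,...,25: E = 33/23 + 33/22 + 33/21 + ... + 33/9 + 33/8 = 37.667.

37.67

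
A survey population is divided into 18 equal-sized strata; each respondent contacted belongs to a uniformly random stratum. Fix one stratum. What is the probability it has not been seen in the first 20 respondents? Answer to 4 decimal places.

Each respondent misses the fixed stratum with probability (18-1)/18 = 17/18, independently.
P(still missing after 20) = (17/18)^20 = 0.31881.

0.3188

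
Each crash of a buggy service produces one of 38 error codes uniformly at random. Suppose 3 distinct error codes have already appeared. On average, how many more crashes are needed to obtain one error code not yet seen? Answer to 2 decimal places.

1.09

Each crash yields a new error code with probability (38-3)/38 = 35/38, so the wait is geometric with mean 38/35.
E = 38/35 = 1.086.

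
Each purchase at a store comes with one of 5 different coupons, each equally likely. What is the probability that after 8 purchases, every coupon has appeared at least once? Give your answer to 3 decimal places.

By inclusion–exclusion over which coupons are missing,
P(all seen) = Σ_{j=0}^{5} (-1)^j C(5,j)((5-j)/5)^8
= 1.0000 - 0.8389 + 0.1680 - 0.0066 + 0.0000 - 0.0000
= 0.3226.

0.323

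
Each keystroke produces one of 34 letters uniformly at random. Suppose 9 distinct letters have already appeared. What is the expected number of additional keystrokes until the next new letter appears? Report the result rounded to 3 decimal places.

Each keystroke yields a new letter with probability (34-9)/34 = 25/34, so the wait is geometric with mean 34/25.
E = 34/25 = 1.3600.

1.360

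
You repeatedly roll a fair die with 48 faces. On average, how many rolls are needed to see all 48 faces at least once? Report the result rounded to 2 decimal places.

214.02

The wait to go from k to k+1 distinct faces is geometric with mean 48/(48-k).
E[T] = 48/48 + 48/47 + 48/46 + ... + 48/2 + 48/1 = 48·H_{48}.
H_{48} = 4.459, so E[T] = 214.022.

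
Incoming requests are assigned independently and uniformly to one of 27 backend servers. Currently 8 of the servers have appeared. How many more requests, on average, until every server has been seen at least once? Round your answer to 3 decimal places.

From k distinct to k+1 distinct takes on average 27/(27-k) requests.
Sum over k = 8,...,26: E = 27/19 + 27/18 + 27/17 + ... + 27/2 + 27/1 = 95.7890.

95.789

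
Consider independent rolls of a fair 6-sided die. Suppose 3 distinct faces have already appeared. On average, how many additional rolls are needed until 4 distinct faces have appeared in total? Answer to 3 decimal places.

With k distinct faces already seen, the next new one takes an expected 6/(6-k) rolls.
Only the k = 3 term is needed: E = 6/3 = 2.0000.

2.000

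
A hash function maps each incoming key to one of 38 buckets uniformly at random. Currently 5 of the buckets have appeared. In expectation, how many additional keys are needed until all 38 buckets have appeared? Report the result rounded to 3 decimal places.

155.374

The wait to go from k to k+1 distinct buckets is geometric with mean 38/(38-k).
Sum over k = 5,...,37: E = 38/33 + 38/32 + 38/31 + ... + 38/2 + 38/1 = 155.3743.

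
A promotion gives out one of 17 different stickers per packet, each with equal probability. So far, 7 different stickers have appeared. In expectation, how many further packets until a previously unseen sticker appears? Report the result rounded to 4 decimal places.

Each packet yields a new sticker with probability (17-7)/17 = 10/17, so the wait is geometric with mean 17/10.
E = 17/10 = 1.70000.

1.7000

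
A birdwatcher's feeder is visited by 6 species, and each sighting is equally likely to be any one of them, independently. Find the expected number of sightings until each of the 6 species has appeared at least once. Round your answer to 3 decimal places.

14.700

After k distinct species have appeared, the next sighting gives a new one with probability (6-k)/6, so the expected wait for the (k+1)-th is 6/(6-k).
E[T] = 6/6 + 6/5 + 6/4 + 6/3 + 6/2 + 6/1 = 6·H_{6}.
H_{6} = 2.4500, so E[T] = 14.7000.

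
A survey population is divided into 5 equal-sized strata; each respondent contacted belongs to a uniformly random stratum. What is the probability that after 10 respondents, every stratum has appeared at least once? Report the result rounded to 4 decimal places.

By inclusion–exclusion over which strata are missing,
P(all seen) = Σ_{j=0}^{5} (-1)^j C(5,j)((5-j)/5)^10
= 1.00000 - 0.53687 + 0.06047 - 0.00105 + 0.00000 - 0.00000
= 0.52255.

0.5225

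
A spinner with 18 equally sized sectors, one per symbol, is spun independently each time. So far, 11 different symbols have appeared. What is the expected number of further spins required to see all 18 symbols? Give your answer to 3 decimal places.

46.671

The wait to go from k to k+1 distinct symbols is geometric with mean 18/(18-k).
Sum over k = 11,...,17: E = 18/7 + 18/6 + 18/5 + ... + 18/2 + 18/1 = 46.6714.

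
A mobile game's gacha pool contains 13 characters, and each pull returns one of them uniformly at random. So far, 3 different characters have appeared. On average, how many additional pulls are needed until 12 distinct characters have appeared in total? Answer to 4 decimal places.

With k distinct characters already seen, the next new one takes an expected 13/(13-k) pulls.
Sum over k = 3,...,11: E = 13/10 + 13/9 + 13/8 + ... + 13/3 + 13/2 = 25.07659.

25.0766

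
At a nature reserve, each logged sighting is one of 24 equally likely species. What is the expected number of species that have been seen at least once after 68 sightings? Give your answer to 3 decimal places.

For each species, P(seen in 68 sightings) = 1 - (23/24)^68 = 0.9446.
By linearity of expectation, E[distinct seen] = 24·(1 - (23/24)^68) = 22.6716.

22.672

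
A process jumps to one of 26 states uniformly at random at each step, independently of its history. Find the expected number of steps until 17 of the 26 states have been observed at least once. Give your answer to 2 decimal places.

With k distinct states already seen, the next new one arrives after an expected 26/(26-k) steps.
Sum over k = 0,...,16: E = 26/26 + 26/25 + 26/24 + ... + 26/11 + 26/10 = 26.662.

26.66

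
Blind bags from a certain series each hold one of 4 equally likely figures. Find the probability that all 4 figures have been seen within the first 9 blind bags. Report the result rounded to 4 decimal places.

0.7114

By inclusion–exclusion over which figures are missing,
P(all seen) = Σ_{j=0}^{4} (-1)^j C(4,j)((4-j)/4)^9
= 1.00000 - 0.30034 + 0.01172 - 0.00002 + 0.00000
= 0.71136.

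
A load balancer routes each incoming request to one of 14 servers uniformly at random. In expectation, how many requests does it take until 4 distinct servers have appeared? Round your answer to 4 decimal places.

4.5163

Going from k to k+1 distinct takes a geometric number of requests with mean 14/(14-k).
Sum over k = 0,...,3: E = 14/14 + 14/13 + 14/12 + 14/11 = 4.51632.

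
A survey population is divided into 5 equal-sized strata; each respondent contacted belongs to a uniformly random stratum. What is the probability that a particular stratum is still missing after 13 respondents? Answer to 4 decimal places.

0.0550

Each respondent misses the fixed stratum with probability (5-1)/5 = 4/5, independently.
P(still missing after 13) = (4/5)^13 = 0.05498.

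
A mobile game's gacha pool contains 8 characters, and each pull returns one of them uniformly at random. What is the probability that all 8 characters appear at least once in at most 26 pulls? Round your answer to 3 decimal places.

By inclusion–exclusion over which characters are missing,
P(all seen) = Σ_{j=0}^{8} (-1)^j C(8,j)((8-j)/8)^26
= 1.0000 - 0.2485 + 0.0158 - 0.0003 + 0.0000 - 0.0000 + 0.0000 - 0.0000 + 0.0000
= 0.7670.

0.767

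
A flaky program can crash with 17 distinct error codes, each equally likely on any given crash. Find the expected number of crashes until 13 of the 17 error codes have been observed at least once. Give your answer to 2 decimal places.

Going from k to k+1 distinct takes a geometric number of crashes with mean 17/(17-k).
Sum over k = 0,...,12: E = 17/17 + 17/16 + 17/15 + ... + 17/6 + 17/5 = 23.056.

23.06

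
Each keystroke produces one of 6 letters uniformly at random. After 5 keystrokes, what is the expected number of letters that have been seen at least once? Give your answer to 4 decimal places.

For each letter, P(seen in 5 keystrokes) = 1 - (5/6)^5 = 0.59812.
By linearity of expectation, E[distinct seen] = 6·(1 - (5/6)^5) = 3.58873.

3.5887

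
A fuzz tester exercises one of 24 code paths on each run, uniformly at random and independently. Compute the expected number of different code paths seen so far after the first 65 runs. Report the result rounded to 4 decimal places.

For each code path, P(seen in 65 runs) = 1 - (23/24)^65 = 0.93711.
By linearity of expectation, E[distinct seen] = 24·(1 - (23/24)^65) = 22.49065.

22.4907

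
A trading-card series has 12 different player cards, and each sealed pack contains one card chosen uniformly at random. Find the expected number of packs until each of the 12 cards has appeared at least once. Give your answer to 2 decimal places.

37.24

The wait to go from k to k+1 distinct cards is geometric with mean 12/(12-k).
E[T] = 12/12 + 12/11 + 12/10 + ... + 12/2 + 12/1 = 12·H_{12}.
H_{12} = 3.103, so E[T] = 37.239.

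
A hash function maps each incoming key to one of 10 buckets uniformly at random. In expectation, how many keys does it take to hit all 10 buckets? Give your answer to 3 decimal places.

29.290

After k distinct buckets have appeared, the next key gives a new one with probability (10-k)/10, so the expected wait for the (k+1)-th is 10/(10-k).
E[T] = 10/10 + 10/9 + 10/8 + ... + 10/2 + 10/1 = 10·H_{10}.
H_{10} = 2.9290, so E[T] = 29.2897.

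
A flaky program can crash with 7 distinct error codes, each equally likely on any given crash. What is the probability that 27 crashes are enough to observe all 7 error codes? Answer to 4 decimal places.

By inclusion–exclusion over which error codes are missing,
P(all seen) = Σ_{j=0}^{7} (-1)^j C(7,j)((7-j)/7)^27
= 1.00000 - 0.10903 + 0.00238 - 0.00001 + 0.00000 - 0.00000 + 0.00000 - 0.00000
= 0.89334.

0.8933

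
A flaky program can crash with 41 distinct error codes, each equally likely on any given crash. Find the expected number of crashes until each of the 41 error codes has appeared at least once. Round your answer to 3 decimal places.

176.420

After k distinct error codes have appeared, the next crash gives a new one with probability (41-k)/41, so the expected wait for the (k+1)-th is 41/(41-k).
E[T] = 41/41 + 41/40 + 41/39 + ... + 41/2 + 41/1 = 41·H_{41}.
H_{41} = 4.3029, so E[T] = 176.4203.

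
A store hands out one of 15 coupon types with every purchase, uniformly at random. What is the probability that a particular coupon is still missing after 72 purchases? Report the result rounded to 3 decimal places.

0.007

Each purchase misses the fixed coupon with probability (15-1)/15 = 14/15, independently.
P(still missing after 72) = (14/15)^72 = 0.0070.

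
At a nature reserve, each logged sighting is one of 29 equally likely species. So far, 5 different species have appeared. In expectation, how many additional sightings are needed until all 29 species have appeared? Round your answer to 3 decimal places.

With k distinct species already seen, the next new one takes an expected 29/(29-k) sightings.
Sum over k = 5,...,28: E = 29/24 + 29/23 + 29/22 + ... + 29/2 + 29/1 = 109.5028.

109.503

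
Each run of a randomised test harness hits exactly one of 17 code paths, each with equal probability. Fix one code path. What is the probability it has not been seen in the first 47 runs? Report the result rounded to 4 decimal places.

0.0579

Each run misses the fixed code path with probability (17-1)/17 = 16/17, independently.
P(still missing after 47) = (16/17)^47 = 0.05788.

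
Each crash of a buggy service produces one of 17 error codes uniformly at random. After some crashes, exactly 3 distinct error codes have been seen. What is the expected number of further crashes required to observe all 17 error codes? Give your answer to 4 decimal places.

With k distinct error codes already seen, the next new one takes an expected 17/(17-k) crashes.
Sum over k = 3,...,16: E = 17/14 + 17/13 + 17/12 + ... + 17/2 + 17/1 = 55.27656.

55.2766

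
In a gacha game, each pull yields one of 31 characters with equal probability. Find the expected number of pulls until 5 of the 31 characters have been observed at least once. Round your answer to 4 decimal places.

5.3576

Going from k to k+1 distinct takes a geometric number of pulls with mean 31/(31-k).
Sum over k = 0,...,4: E = 31/31 + 31/30 + 31/29 + 31/28 + 31/27 = 5.35759.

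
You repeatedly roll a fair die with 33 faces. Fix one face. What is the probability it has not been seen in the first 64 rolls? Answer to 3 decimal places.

0.140

Each roll misses the fixed face with probability (33-1)/33 = 32/33, independently.
P(still missing after 64) = (32/33)^64 = 0.1395.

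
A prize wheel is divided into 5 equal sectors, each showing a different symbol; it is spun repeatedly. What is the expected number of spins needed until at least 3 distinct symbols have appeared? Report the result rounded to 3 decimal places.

3.917

Going from k to k+1 distinct takes a geometric number of spins with mean 5/(5-k).
Sum over k = 0,...,2: E = 5/5 + 5/4 + 5/3 = 3.9167.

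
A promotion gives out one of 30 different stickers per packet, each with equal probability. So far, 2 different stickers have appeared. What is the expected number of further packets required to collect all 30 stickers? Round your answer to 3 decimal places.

From k distinct to k+1 distinct takes on average 30/(30-k) packets.
Sum over k = 2,...,29: E = 30/28 + 30/27 + 30/26 + ... + 30/2 + 30/1 = 117.8151.

117.815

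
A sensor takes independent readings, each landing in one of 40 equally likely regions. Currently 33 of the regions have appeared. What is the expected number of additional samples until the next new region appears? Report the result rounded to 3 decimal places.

Each sample yields a new region with probability (40-33)/40 = 7/40, so the wait is geometric with mean 40/7.
E = 40/7 = 5.7143.

5.714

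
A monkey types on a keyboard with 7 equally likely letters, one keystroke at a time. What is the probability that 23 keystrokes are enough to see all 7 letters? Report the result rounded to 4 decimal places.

0.8071

Let A_i be the event that letter i is missing after 23 keystrokes. By inclusion–exclusion on the A_i,
P(all seen) = Σ_{j=0}^{7} (-1)^j C(7,j)((7-j)/7)^23
= 1.00000 - 0.20199 + 0.00915 - 0.00009 + 0.00000 - 0.00000 + 0.00000 - 0.00000
= 0.80707.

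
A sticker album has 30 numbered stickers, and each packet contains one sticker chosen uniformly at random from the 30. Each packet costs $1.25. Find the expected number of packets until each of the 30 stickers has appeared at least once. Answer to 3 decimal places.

119.850

After k distinct stickers have appeared, the next packet gives a new one with probability (30-k)/30, so the expected wait for the (k+1)-th is 30/(30-k).
E[T] = 30/30 + 30/29 + 30/28 + ... + 30/2 + 30/1 = 30·H_{30}.
H_{30} = 3.9950, so E[T] = 119.8496.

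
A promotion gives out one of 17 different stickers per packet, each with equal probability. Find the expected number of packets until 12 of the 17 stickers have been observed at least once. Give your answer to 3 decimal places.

19.656

With k distinct stickers already seen, the next new one arrives after an expected 17/(17-k) packets.
Sum over k = 0,...,11: E = 17/17 + 17/16 + 17/15 + ... + 17/7 + 17/6 = 19.6557.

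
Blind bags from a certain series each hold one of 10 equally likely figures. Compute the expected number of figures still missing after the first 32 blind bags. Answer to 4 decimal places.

For each figure, P(unseen after 32) = (9/10)^32 = 0.03434.
By linearity of expectation, E[unseen] = 10·(9/10)^32 = 0.34337.

0.3434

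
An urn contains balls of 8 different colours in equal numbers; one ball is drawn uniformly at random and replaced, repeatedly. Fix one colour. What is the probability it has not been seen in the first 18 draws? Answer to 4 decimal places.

0.0904

Each draw misses the fixed colour with probability (8-1)/8 = 7/8, independently.
P(still missing after 18) = (7/8)^18 = 0.09040.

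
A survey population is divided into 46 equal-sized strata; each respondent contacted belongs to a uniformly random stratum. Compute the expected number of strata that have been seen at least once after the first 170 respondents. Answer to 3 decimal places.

For each stratum, P(seen in 170 respondents) = 1 - (45/46)^170 = 0.9762.
By linearity of expectation, E[distinct seen] = 46·(1 - (45/46)^170) = 44.9034.

44.903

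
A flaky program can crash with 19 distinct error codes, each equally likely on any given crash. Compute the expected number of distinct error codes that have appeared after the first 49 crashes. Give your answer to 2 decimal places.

17.66

For each error code, P(seen in 49 crashes) = 1 - (18/19)^49 = 0.929.
By linearity of expectation, E[distinct seen] = 19·(1 - (18/19)^49) = 17.657.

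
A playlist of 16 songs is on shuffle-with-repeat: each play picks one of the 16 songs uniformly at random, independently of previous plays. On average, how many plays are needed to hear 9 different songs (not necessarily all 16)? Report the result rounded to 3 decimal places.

With k distinct songs already seen, the next new one arrives after an expected 16/(16-k) plays.
Sum over k = 0,...,8: E = 16/16 + 16/15 + 16/14 + ... + 16/9 + 16/8 = 12.6059.

12.606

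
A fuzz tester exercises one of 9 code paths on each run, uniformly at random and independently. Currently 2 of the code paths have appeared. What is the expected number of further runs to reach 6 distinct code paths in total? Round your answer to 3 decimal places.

The wait to go from k to k+1 distinct code paths is geometric with mean 9/(9-k).
Sum over k = 2,...,5: E = 9/7 + 9/6 + 9/5 + 9/4 = 6.8357.

6.836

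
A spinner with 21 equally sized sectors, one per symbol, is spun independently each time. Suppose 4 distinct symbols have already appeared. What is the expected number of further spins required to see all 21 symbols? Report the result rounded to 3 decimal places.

From k distinct to k+1 distinct takes on average 21/(21-k) spins.
Sum over k = 4,...,20: E = 21/17 + 21/16 + 21/15 + ... + 21/2 + 21/1 = 72.2306.

72.231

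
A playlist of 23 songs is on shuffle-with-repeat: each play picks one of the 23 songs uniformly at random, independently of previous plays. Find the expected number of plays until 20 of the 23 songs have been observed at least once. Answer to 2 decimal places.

43.72

With k distinct songs already seen, the next new one arrives after an expected 23/(23-k) plays.
Sum over k = 0,...,19: E = 23/23 + 23/22 + 23/21 + ... + 23/5 + 23/4 = 43.722.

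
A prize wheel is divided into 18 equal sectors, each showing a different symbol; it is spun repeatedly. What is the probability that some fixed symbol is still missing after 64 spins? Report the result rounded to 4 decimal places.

0.0258

On each spin the fixed symbol fails to appear with probability 17/18.
P(still missing after 64) = (17/18)^64 = 0.02578.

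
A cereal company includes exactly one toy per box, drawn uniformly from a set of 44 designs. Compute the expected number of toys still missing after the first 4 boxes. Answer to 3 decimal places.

For each toy, P(unseen after 4) = (43/44)^4 = 0.9121.
By linearity of expectation, E[unseen] = 44·(43/44)^4 = 40.1343.

40.134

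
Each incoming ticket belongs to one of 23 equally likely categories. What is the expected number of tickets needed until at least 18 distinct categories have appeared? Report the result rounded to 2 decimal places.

33.37

With k distinct categories already seen, the next new one arrives after an expected 23/(23-k) tickets.
Sum over k = 0,...,17: E = 23/23 + 23/22 + 23/21 + ... + 23/7 + 23/6 = 33.372.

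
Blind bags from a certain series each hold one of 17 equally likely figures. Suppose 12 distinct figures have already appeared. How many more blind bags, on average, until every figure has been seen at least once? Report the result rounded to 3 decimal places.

The wait to go from k to k+1 distinct figures is geometric with mean 17/(17-k).
Sum over k = 12,...,16: E = 17/5 + 17/4 + 17/3 + 17/2 + 17/1 = 38.8167.

38.817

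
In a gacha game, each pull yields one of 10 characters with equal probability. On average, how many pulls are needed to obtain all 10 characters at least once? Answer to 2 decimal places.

The wait to go from k to k+1 distinct characters is geometric with mean 10/(10-k).
E[T] = 10/10 + 10/9 + 10/8 + ... + 10/2 + 10/1 = 10·H_{10}.
H_{10} = 2.929, so E[T] = 29.290.

29.29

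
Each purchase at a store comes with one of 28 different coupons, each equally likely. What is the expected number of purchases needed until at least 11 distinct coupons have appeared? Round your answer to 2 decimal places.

13.65

With k distinct coupons already seen, the next new one arrives after an expected 28/(28-k) purchases.
Sum over k = 0,...,10: E = 28/28 + 28/27 + 28/26 + ... + 28/19 + 28/18 = 13.653.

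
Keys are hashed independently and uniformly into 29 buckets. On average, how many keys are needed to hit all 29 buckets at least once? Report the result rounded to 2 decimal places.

The wait to go from k to k+1 distinct buckets is geometric with mean 29/(29-k).
E[T] = 29/29 + 29/28 + 29/27 + ... + 29/2 + 29/1 = 29·H_{29}.
H_{29} = 3.962, so E[T] = 114.888.

114.89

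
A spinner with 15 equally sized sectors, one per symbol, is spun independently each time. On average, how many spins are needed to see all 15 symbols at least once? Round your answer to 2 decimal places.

The wait to go from k to k+1 distinct symbols is geometric with mean 15/(15-k).
E[T] = 15/15 + 15/14 + 15/13 + ... + 15/2 + 15/1 = 15·H_{15}.
H_{15} = 3.318, so E[T] = 49.773.

49.77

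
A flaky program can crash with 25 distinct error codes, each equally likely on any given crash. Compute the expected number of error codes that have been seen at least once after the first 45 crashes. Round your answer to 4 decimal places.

21.0176

For each error code, P(seen in 45 crashes) = 1 - (24/25)^45 = 0.84070.
By linearity of expectation, E[distinct seen] = 25·(1 - (24/25)^45) = 21.01759.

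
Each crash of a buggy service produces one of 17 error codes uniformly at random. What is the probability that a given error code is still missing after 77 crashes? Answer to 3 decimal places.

0.009

On each crash the fixed error code fails to appear with probability 16/17.
P(still missing after 77) = (16/17)^77 = 0.0094.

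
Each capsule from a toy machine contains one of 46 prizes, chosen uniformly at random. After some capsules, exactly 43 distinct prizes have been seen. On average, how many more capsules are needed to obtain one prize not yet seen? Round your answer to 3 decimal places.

Each capsule yields a new prize with probability (46-43)/46 = 3/46, so the wait is geometric with mean 46/3.
E = 46/3 = 15.3333.

15.333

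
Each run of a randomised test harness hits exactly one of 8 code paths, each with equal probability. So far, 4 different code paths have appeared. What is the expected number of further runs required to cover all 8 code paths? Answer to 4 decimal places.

16.6667

With k distinct code paths already seen, the next new one takes an expected 8/(8-k) runs.
Sum over k = 4,...,7: E = 8/4 + 8/3 + 8/2 + 8/1 = 16.66667.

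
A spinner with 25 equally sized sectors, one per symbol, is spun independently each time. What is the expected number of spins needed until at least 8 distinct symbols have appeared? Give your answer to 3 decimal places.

9.410

Going from k to k+1 distinct takes a geometric number of spins with mean 25/(25-k).
Sum over k = 0,...,7: E = 25/25 + 25/24 + 25/23 + ... + 25/19 + 25/18 = 9.4101.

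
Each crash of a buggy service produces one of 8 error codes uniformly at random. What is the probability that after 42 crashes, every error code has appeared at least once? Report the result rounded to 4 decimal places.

0.9708

By inclusion–exclusion over which error codes are missing,
P(all seen) = Σ_{j=0}^{8} (-1)^j C(8,j)((8-j)/8)^42
= 1.00000 - 0.02934 + 0.00016 - 0.00000 + 0.00000 - 0.00000 + 0.00000 - 0.00000 + 0.00000
= 0.97082.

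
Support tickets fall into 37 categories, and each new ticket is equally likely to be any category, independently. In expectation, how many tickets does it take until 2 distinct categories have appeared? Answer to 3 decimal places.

With k distinct categories already seen, the next new one arrives after an expected 37/(37-k) tickets.
Sum over k = 0,...,1: E = 37/37 + 37/36 = 2.0278.

2.028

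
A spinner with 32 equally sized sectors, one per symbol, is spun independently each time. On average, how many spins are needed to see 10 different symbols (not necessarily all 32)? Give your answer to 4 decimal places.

With k distinct symbols already seen, the next new one arrives after an expected 32/(32-k) spins.
Sum over k = 0,...,9: E = 32/32 + 32/31 + 32/30 + ... + 32/24 + 32/23 = 11.76582.

11.7658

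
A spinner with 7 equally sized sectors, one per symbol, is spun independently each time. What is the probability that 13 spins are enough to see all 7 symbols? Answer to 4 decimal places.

By inclusion–exclusion over which symbols are missing,
P(all seen) = Σ_{j=0}^{7} (-1)^j C(7,j)((7-j)/7)^13
= 1.00000 - 0.94360 + 0.26458 - 0.02424 + 0.00058 - 0.00000 + 0.00000 - 0.00000
= 0.29731.

0.2973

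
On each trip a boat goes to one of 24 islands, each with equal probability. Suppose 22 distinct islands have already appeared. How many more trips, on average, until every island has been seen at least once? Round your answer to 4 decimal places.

36.0000

The wait to go from k to k+1 distinct islands is geometric with mean 24/(24-k).
Sum over k = 22,...,23: E = 24/2 + 24/1 = 36.00000.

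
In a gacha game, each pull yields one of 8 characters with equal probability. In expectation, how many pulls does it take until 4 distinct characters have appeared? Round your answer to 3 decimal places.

With k distinct characters already seen, the next new one arrives after an expected 8/(8-k) pulls.
Sum over k = 0,...,3: E = 8/8 + 8/7 + 8/6 + 8/5 = 5.0762.

5.076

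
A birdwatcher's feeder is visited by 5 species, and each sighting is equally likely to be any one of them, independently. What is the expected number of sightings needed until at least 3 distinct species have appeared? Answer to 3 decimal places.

Going from k to k+1 distinct takes a geometric number of sightings with mean 5/(5-k).
Sum over k = 0,...,2: E = 5/5 + 5/4 + 5/3 = 3.9167.

3.917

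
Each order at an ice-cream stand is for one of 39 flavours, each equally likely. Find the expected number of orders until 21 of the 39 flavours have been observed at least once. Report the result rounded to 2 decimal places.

Going from k to k+1 distinct takes a geometric number of orders with mean 39/(39-k).
Sum over k = 0,...,20: E = 39/39 + 39/38 + 39/37 + ... + 39/20 + 39/19 = 29.579.

29.58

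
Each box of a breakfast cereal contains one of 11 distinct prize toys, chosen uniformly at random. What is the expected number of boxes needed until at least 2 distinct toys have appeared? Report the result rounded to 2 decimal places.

2.10

With k distinct toys already seen, the next new one arrives after an expected 11/(11-k) boxes.
Sum over k = 0,...,1: E = 11/11 + 11/10 = 2.100.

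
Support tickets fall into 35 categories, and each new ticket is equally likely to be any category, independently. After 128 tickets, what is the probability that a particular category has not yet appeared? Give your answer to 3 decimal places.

On each ticket the fixed category fails to appear with probability 34/35.
P(still missing after 128) = (34/35)^128 = 0.0245.

0.024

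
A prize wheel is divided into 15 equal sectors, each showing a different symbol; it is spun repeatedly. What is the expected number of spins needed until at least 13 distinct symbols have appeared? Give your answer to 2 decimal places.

27.27

Going from k to k+1 distinct takes a geometric number of spins with mean 15/(15-k).
Sum over k = 0,...,12: E = 15/15 + 15/14 + 15/13 + ... + 15/4 + 15/3 = 27.273.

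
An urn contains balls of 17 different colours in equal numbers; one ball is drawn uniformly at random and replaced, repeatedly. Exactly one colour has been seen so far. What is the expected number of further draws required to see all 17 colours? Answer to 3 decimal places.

57.472

With k distinct colours already seen, the next new one takes an expected 17/(17-k) draws.
Sum over k = 1,...,16: E = 17/16 + 17/15 + 17/14 + ... + 17/2 + 17/1 = 57.4724.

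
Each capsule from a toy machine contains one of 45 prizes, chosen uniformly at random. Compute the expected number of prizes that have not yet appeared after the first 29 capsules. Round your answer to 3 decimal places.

23.452

For each prize, P(unseen after 29) = (44/45)^29 = 0.5212.
By linearity of expectation, E[unseen] = 45·(44/45)^29 = 23.4519.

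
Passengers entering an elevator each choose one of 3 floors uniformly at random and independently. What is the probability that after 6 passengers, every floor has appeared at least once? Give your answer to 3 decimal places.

Let A_i be the event that floor i is missing after 6 passengers. By inclusion–exclusion on the A_i,
P(all seen) = Σ_{j=0}^{3} (-1)^j C(3,j)((3-j)/3)^6
= 1.0000 - 0.2634 + 0.0041 - 0.0000
= 0.7407.

0.741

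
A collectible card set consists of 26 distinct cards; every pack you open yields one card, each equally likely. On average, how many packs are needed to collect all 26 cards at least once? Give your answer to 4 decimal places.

The wait to go from k to k+1 distinct cards is geometric with mean 26/(26-k).
E[T] = 26/26 + 26/25 + 26/24 + ... + 26/2 + 26/1 = 26·H_{26}.
H_{26} = 3.85442, so E[T] = 100.21491.

100.2149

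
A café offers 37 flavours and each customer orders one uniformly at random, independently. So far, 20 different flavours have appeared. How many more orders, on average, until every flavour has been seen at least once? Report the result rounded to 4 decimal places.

From k distinct to k+1 distinct takes on average 37/(37-k) orders.
Sum over k = 20,...,36: E = 37/17 + 37/16 + 37/15 + ... + 37/2 + 37/1 = 127.26344.

127.2634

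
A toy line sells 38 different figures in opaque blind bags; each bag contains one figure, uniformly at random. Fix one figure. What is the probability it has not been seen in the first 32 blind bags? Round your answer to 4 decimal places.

0.4260

Each blind bag misses the fixed figure with probability (38-1)/38 = 37/38, independently.
P(still missing after 32) = (37/38)^32 = 0.42597.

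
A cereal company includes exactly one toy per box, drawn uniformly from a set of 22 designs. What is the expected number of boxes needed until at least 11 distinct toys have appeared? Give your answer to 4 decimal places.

Going from k to k+1 distinct takes a geometric number of boxes with mean 22/(22-k).
Sum over k = 0,...,10: E = 22/22 + 22/21 + 22/20 + ... + 22/13 + 22/12 = 14.76059.

14.7606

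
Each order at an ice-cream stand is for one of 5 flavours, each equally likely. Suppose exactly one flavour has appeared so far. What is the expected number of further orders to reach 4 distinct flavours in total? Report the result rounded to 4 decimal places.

With k distinct flavours already seen, the next new one takes an expected 5/(5-k) orders.
Sum over k = 1,...,3: E = 5/4 + 5/3 + 5/2 = 5.41667.

5.4167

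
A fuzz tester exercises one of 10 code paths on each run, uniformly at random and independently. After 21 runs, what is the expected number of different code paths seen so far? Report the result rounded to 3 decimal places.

8.906

For each code path, P(seen in 21 runs) = 1 - (9/10)^21 = 0.8906.
By linearity of expectation, E[distinct seen] = 10·(1 - (9/10)^21) = 8.9058.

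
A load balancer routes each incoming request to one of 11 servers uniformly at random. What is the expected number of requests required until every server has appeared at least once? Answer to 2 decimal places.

33.22

The wait to go from k to k+1 distinct servers is geometric with mean 11/(11-k).
E[T] = 11/11 + 11/10 + 11/9 + ... + 11/2 + 11/1 = 11·H_{11}.
H_{11} = 3.020, so E[T] = 33.219.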